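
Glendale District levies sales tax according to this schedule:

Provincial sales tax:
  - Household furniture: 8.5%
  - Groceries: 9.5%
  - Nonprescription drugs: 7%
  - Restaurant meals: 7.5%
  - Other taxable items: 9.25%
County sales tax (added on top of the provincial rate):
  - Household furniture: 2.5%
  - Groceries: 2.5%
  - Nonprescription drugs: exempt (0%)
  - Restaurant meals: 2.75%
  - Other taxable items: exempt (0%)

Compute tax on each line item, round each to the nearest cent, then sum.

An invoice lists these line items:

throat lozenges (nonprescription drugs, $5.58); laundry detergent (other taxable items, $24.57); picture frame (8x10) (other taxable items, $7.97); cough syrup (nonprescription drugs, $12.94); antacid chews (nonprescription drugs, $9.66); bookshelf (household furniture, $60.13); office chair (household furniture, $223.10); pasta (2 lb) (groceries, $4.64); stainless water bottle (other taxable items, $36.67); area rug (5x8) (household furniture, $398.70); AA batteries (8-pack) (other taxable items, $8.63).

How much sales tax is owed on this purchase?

Throat lozenges $5.58: nonprescription drugs → 7% + 0% county = 7% → $0.39
Laundry detergent $24.57: other taxable items → 9.25% + 0% county = 9.25% → $2.27
Picture frame (8x10) $7.97: other taxable items → 9.25% + 0% county = 9.25% → $0.74
Cough syrup $12.94: nonprescription drugs → 7% + 0% county = 7% → $0.91
Antacid chews $9.66: nonprescription drugs → 7% + 0% county = 7% → $0.68
Bookshelf $60.13: household furniture → 8.5% + 2.5% county = 11% → $6.61
Office chair $223.10: household furniture → 8.5% + 2.5% county = 11% → $24.54
Pasta (2 lb) $4.64: groceries → 9.5% + 2.5% county = 12% → $0.56
Stainless water bottle $36.67: other taxable items → 9.25% + 0% county = 9.25% → $3.39
Area rug (5x8) $398.70: household furniture → 8.5% + 2.5% county = 11% → $43.86
AA batteries (8-pack) $8.63: other taxable items → 9.25% + 0% county = 9.25% → $0.80
Total tax = $0.39 + $2.27 + $0.74 + $0.91 + $0.68 + $6.61 + $24.54 + $0.56 + $3.39 + $43.86 + $0.80 = $84.75

$84.75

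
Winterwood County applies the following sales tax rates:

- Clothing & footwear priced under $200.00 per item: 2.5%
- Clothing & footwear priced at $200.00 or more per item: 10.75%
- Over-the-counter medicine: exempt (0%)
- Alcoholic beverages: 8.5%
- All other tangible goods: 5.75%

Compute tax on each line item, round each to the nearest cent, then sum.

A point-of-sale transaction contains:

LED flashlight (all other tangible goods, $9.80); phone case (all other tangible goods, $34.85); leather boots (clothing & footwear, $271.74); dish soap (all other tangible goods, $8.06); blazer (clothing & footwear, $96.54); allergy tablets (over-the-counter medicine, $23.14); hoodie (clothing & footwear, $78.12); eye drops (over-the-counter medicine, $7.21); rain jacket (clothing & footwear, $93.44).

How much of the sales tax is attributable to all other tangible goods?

LED flashlight $9.80: all other tangible goods → 5.75% → $0.56
Phone case $34.85: all other tangible goods → 5.75% → $2.00
Dish soap $8.06: all other tangible goods → 5.75% → $0.46
Tax on all other tangible goods = $0.56 + $2.00 + $0.46 = $3.02

$3.02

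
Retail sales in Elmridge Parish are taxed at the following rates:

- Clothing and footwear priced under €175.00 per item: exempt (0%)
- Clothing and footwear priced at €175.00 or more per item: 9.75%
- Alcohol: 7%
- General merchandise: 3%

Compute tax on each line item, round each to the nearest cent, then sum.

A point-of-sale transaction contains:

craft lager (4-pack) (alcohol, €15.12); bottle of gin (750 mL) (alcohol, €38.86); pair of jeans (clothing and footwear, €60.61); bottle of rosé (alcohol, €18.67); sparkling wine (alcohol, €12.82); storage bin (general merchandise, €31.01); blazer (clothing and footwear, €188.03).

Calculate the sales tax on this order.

€25.25

Craft lager (4-pack) €15.12: alcohol → 7% → €1.06
Bottle of gin (750 mL) €38.86: alcohol → 7% → €2.72
Pair of jeans €60.61: clothing and footwear, under €175.00 → 0% → €0.00
Bottle of rosé €18.67: alcohol → 7% → €1.31
Sparkling wine €12.82: alcohol → 7% → €0.90
Storage bin €31.01: general merchandise → 3% → €0.93
Blazer €188.03: clothing and footwear, €175.00 or more → 9.75% → €18.33
Total tax = €1.06 + €2.72 + €1.31 + €0.90 + €0.93 + €18.33 = €25.25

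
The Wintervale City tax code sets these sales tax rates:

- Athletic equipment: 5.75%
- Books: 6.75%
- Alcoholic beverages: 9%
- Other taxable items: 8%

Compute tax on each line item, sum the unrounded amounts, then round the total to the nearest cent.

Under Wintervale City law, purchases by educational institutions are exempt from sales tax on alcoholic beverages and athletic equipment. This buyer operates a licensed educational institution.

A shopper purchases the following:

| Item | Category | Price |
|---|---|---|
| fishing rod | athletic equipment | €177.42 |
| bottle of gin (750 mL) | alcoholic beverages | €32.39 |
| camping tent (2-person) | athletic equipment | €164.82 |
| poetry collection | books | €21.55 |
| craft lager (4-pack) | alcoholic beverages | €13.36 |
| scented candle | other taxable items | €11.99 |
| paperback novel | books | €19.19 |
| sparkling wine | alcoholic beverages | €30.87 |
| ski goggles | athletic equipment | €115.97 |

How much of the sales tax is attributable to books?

€2.75

Poetry collection €21.55: books → 6.75% → €1.454625
Paperback novel €19.19: books → 6.75% → €1.295325
Tax on books: unrounded sum = €2.74995 → €2.75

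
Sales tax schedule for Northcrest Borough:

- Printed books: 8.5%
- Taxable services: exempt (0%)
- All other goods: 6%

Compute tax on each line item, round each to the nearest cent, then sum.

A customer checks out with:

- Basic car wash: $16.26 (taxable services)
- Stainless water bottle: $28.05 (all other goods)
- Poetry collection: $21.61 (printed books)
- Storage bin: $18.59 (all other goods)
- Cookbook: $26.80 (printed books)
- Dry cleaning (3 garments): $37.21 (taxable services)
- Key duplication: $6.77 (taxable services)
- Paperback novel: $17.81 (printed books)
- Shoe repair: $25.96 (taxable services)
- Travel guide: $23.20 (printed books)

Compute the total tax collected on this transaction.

$10.40

Basic car wash $16.26: taxable services → 0% → $0.00
Stainless water bottle $28.05: all other goods → 6% → $1.68
Poetry collection $21.61: printed books → 8.5% → $1.84
Storage bin $18.59: all other goods → 6% → $1.12
Cookbook $26.80: printed books → 8.5% → $2.28
Dry cleaning (3 garments) $37.21: taxable services → 0% → $0.00
Key duplication $6.77: taxable services → 0% → $0.00
Paperback novel $17.81: printed books → 8.5% → $1.51
Shoe repair $25.96: taxable services → 0% → $0.00
Travel guide $23.20: printed books → 8.5% → $1.97
Total tax = $1.68 + $1.84 + $1.12 + $2.28 + $1.51 + $1.97 = $10.40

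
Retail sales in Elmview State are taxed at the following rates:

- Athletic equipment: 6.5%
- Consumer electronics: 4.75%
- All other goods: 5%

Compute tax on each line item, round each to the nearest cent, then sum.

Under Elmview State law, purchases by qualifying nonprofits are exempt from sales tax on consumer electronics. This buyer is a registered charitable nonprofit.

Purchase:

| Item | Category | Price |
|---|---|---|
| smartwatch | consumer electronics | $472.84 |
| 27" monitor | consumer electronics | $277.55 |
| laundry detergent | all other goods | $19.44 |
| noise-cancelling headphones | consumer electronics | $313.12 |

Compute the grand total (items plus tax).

$1083.92

Smartwatch $472.84: consumer electronics, buyer-exempt → 0% → $0.00
27" monitor $277.55: consumer electronics, buyer-exempt → 0% → $0.00
Laundry detergent $19.44: all other goods → 5% → $0.97
Noise-cancelling headphones $313.12: consumer electronics, buyer-exempt → 0% → $0.00
Subtotal = $1082.95; tax = $0.97; total due = $1083.92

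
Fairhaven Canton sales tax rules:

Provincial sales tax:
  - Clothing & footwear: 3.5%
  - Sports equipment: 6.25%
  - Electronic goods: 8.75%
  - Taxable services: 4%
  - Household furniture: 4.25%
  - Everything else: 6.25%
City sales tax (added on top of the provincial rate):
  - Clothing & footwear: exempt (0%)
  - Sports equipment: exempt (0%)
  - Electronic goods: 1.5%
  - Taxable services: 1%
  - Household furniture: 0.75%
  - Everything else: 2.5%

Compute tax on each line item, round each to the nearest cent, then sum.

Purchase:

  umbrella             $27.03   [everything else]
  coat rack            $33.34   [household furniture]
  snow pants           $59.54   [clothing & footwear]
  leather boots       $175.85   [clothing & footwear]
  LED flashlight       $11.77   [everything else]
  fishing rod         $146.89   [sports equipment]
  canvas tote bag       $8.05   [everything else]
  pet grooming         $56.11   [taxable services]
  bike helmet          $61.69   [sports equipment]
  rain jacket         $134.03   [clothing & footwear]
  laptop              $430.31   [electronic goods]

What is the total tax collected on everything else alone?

Umbrella $27.03: everything else → 6.25% + 2.5% city = 8.75% → $2.37
LED flashlight $11.77: everything else → 6.25% + 2.5% city = 8.75% → $1.03
Canvas tote bag $8.05: everything else → 6.25% + 2.5% city = 8.75% → $0.70
Tax on everything else = $2.37 + $1.03 + $0.70 = $4.10

$4.10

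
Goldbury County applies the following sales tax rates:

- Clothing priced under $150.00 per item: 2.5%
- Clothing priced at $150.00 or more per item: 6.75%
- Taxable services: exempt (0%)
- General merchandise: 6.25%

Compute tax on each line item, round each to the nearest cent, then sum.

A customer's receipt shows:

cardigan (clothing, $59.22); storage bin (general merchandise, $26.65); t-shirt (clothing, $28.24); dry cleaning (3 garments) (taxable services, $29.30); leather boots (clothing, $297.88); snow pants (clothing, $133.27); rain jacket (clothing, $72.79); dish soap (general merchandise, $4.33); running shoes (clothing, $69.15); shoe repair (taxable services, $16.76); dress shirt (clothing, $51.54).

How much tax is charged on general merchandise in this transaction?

$1.94

Storage bin $26.65: general merchandise → 6.25% → $1.67
Dish soap $4.33: general merchandise → 6.25% → $0.27
Tax on general merchandise = $1.67 + $0.27 = $1.94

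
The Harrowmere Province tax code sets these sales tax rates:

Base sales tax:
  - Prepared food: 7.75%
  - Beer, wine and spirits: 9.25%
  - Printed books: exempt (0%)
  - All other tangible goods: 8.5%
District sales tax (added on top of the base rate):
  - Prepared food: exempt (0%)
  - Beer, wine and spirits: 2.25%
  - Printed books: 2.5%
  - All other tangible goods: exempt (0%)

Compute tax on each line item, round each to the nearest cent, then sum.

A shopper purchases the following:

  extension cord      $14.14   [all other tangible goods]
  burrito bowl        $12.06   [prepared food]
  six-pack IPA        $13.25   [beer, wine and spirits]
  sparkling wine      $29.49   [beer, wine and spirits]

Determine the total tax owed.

Extension cord $14.14: all other tangible goods → 8.5% + 0% district = 8.5% → $1.20
Burrito bowl $12.06: prepared food → 7.75% + 0% district = 7.75% → $0.93
Six-pack IPA $13.25: beer, wine and spirits → 9.25% + 2.25% district = 11.5% → $1.52
Sparkling wine $29.49: beer, wine and spirits → 9.25% + 2.25% district = 11.5% → $3.39
Total tax = $1.20 + $0.93 + $1.52 + $3.39 = $7.04

$7.04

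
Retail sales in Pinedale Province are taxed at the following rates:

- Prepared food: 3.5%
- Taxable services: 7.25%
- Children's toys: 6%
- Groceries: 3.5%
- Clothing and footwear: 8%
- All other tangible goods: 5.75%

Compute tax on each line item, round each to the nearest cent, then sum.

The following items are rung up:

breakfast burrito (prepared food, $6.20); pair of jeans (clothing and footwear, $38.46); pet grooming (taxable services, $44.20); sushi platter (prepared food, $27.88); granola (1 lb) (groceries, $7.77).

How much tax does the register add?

$7.75

Breakfast burrito $6.20: prepared food → 3.5% → $0.22
Pair of jeans $38.46: clothing and footwear → 8% → $3.08
Pet grooming $44.20: taxable services → 7.25% → $3.20
Sushi platter $27.88: prepared food → 3.5% → $0.98
Granola (1 lb) $7.77: groceries → 3.5% → $0.27
Total tax = $0.22 + $3.08 + $3.20 + $0.98 + $0.27 = $7.75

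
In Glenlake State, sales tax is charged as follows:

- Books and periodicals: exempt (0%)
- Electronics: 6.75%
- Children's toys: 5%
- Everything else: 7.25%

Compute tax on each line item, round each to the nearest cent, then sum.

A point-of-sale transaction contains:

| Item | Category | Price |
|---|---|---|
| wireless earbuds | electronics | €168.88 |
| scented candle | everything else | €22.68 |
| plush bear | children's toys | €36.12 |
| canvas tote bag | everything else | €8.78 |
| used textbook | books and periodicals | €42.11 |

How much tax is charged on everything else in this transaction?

Scented candle €22.68: everything else → 7.25% → €1.64
Canvas tote bag €8.78: everything else → 7.25% → €0.64
Tax on everything else = €1.64 + €0.64 = €2.28

€2.28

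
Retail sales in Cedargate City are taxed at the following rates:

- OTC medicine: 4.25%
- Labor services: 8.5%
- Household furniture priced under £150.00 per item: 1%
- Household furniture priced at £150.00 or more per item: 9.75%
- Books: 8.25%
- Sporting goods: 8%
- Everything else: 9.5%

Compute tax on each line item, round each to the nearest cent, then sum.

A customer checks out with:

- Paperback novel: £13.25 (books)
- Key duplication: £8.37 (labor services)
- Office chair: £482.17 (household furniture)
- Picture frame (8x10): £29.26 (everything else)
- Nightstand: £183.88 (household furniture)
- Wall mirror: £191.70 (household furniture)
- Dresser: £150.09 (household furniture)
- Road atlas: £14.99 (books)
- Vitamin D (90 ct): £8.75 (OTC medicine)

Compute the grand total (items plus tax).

£1186.91

Paperback novel £13.25: books → 8.25% → £1.09
Key duplication £8.37: labor services → 8.5% → £0.71
Office chair £482.17: household furniture, £150.00 or more → 9.75% → £47.01
Picture frame (8x10) £29.26: everything else → 9.5% → £2.78
Nightstand £183.88: household furniture, £150.00 or more → 9.75% → £17.93
Wall mirror £191.70: household furniture, £150.00 or more → 9.75% → £18.69
Dresser £150.09: household furniture, £150.00 or more → 9.75% → £14.63
Road atlas £14.99: books → 8.25% → £1.24
Vitamin D (90 ct) £8.75: OTC medicine → 4.25% → £0.37
Subtotal = £1082.46; tax = £104.45; total due = £1186.91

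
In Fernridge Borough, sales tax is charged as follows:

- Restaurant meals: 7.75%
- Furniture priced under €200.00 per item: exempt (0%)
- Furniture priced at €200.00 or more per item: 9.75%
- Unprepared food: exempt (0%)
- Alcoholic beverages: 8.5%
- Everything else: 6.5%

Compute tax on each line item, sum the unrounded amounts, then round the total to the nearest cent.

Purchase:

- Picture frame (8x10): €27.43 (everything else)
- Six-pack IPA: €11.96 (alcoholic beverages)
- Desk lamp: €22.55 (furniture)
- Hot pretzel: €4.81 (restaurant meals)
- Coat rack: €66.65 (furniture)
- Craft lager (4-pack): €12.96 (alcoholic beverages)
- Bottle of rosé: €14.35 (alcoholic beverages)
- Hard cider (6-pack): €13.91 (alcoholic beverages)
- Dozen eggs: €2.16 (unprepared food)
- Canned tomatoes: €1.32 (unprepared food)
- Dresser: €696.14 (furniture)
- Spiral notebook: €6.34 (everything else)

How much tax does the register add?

€74.96

Picture frame (8x10) €27.43: everything else → 6.5% → €1.78295
Six-pack IPA €11.96: alcoholic beverages → 8.5% → €1.0166
Desk lamp €22.55: furniture, under €200.00 → 0% → €0.00
Hot pretzel €4.81: restaurant meals → 7.75% → €0.372775
Coat rack €66.65: furniture, under €200.00 → 0% → €0.00
Craft lager (4-pack) €12.96: alcoholic beverages → 8.5% → €1.1016
Bottle of rosé €14.35: alcoholic beverages → 8.5% → €1.21975
Hard cider (6-pack) €13.91: alcoholic beverages → 8.5% → €1.18235
Dozen eggs €2.16: unprepared food → 0% → €0.00
Canned tomatoes €1.32: unprepared food → 0% → €0.00
Dresser €696.14: furniture, €200.00 or more → 9.75% → €67.87365
Spiral notebook €6.34: everything else → 6.5% → €0.4121
Unrounded tax sum = €74.961775 → €74.96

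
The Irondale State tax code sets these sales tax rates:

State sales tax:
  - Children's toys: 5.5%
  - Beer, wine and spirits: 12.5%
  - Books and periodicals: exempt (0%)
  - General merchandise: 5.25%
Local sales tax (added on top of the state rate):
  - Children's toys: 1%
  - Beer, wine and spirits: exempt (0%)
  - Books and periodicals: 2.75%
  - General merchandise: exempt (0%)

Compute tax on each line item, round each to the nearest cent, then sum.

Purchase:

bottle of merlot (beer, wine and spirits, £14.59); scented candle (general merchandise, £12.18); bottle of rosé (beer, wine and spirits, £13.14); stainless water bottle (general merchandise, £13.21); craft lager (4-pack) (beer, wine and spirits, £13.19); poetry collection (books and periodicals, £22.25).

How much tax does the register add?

Bottle of merlot £14.59: beer, wine and spirits → 12.5% + 0% local = 12.5% → £1.82
Scented candle £12.18: general merchandise → 5.25% + 0% local = 5.25% → £0.64
Bottle of rosé £13.14: beer, wine and spirits → 12.5% + 0% local = 12.5% → £1.64
Stainless water bottle £13.21: general merchandise → 5.25% + 0% local = 5.25% → £0.69
Craft lager (4-pack) £13.19: beer, wine and spirits → 12.5% + 0% local = 12.5% → £1.65
Poetry collection £22.25: books and periodicals → 0% + 2.75% local = 2.75% → £0.61
Total tax = £1.82 + £0.64 + £1.64 + £0.69 + £1.65 + £0.61 = £7.05

£7.05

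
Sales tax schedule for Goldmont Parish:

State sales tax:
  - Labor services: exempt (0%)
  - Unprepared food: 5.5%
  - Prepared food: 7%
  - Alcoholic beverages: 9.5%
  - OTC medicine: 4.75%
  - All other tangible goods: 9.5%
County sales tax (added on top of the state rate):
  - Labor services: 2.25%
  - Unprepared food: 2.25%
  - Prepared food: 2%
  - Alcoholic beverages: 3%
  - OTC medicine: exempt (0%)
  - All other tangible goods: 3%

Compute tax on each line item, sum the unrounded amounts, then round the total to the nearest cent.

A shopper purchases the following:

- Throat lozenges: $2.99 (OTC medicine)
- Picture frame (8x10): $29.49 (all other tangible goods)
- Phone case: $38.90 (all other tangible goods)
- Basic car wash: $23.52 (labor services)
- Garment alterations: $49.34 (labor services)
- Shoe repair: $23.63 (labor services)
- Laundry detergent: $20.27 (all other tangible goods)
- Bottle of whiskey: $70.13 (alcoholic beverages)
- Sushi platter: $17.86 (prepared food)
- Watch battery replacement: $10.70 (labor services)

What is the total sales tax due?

Throat lozenges $2.99: OTC medicine → 4.75% + 0% county = 4.75% → $0.142025
Picture frame (8x10) $29.49: all other tangible goods → 9.5% + 3% county = 12.5% → $3.68625
Phone case $38.90: all other tangible goods → 9.5% + 3% county = 12.5% → $4.8625
Basic car wash $23.52: labor services → 0% + 2.25% county = 2.25% → $0.5292
Garment alterations $49.34: labor services → 0% + 2.25% county = 2.25% → $1.11015
Shoe repair $23.63: labor services → 0% + 2.25% county = 2.25% → $0.531675
Laundry detergent $20.27: all other tangible goods → 9.5% + 3% county = 12.5% → $2.53375
Bottle of whiskey $70.13: alcoholic beverages → 9.5% + 3% county = 12.5% → $8.76625
Sushi platter $17.86: prepared food → 7% + 2% county = 9% → $1.6074
Watch battery replacement $10.70: labor services → 0% + 2.25% county = 2.25% → $0.24075
Unrounded tax sum = $24.00995 → $24.01

$24.01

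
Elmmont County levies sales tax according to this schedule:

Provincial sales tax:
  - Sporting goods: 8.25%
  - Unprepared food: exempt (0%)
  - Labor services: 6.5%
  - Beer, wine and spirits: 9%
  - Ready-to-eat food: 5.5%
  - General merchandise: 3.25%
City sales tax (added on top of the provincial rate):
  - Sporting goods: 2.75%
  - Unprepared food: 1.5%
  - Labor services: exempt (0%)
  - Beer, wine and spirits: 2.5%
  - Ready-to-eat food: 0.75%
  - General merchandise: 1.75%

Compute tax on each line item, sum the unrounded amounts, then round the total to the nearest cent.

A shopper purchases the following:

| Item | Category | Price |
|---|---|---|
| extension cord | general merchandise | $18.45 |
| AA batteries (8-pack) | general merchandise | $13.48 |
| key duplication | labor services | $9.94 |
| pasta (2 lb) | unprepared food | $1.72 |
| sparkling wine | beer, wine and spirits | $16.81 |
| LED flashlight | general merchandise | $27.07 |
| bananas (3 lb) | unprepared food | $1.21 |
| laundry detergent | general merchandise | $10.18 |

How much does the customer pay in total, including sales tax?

$104.94

Extension cord $18.45: general merchandise → 3.25% + 1.75% city = 5% → $0.9225
AA batteries (8-pack) $13.48: general merchandise → 3.25% + 1.75% city = 5% → $0.674
Key duplication $9.94: labor services → 6.5% + 0% city = 6.5% → $0.6461
Pasta (2 lb) $1.72: unprepared food → 0% + 1.5% city = 1.5% → $0.0258
Sparkling wine $16.81: beer, wine and spirits → 9% + 2.5% city = 11.5% → $1.93315
LED flashlight $27.07: general merchandise → 3.25% + 1.75% city = 5% → $1.3535
Bananas (3 lb) $1.21: unprepared food → 0% + 1.5% city = 1.5% → $0.01815
Laundry detergent $10.18: general merchandise → 3.25% + 1.75% city = 5% → $0.509
Subtotal = $98.86; unrounded tax = $6.0822 → $6.08; total due = $104.94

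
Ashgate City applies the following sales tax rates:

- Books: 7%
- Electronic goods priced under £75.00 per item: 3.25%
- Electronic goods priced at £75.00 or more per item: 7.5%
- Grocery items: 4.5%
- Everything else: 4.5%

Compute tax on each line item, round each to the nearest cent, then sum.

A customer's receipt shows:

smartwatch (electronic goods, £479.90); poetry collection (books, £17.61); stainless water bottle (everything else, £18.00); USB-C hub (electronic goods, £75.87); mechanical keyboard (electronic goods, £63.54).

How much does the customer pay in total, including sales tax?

£700.71

Smartwatch £479.90: electronic goods, £75.00 or more → 7.5% → £35.99
Poetry collection £17.61: books → 7% → £1.23
Stainless water bottle £18.00: everything else → 4.5% → £0.81
USB-C hub £75.87: electronic goods, £75.00 or more → 7.5% → £5.69
Mechanical keyboard £63.54: electronic goods, under £75.00 → 3.25% → £2.07
Subtotal = £654.92; tax = £45.79; total due = £700.71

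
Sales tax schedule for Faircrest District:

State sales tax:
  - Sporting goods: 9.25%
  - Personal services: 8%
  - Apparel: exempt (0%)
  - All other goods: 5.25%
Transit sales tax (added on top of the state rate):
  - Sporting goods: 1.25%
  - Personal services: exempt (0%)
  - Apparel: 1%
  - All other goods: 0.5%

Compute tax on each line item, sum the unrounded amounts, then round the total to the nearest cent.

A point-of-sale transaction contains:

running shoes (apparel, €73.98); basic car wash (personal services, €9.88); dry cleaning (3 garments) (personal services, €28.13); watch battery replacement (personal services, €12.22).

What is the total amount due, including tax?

Running shoes €73.98: apparel → 0% + 1% transit = 1% → €0.7398
Basic car wash €9.88: personal services → 8% + 0% transit = 8% → €0.7904
Dry cleaning (3 garments) €28.13: personal services → 8% + 0% transit = 8% → €2.2504
Watch battery replacement €12.22: personal services → 8% + 0% transit = 8% → €0.9776
Subtotal = €124.21; unrounded tax = €4.7582 → €4.76; total due = €128.97

€128.97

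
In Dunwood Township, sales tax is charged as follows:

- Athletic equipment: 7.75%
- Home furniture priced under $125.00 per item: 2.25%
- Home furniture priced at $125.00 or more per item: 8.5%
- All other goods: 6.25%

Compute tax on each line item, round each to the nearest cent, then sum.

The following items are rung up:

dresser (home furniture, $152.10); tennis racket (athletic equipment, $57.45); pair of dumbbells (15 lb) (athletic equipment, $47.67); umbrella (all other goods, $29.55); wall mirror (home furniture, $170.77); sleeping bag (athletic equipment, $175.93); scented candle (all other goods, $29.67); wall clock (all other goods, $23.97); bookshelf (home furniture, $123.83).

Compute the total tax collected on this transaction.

$57.21

Dresser $152.10: home furniture, $125.00 or more → 8.5% → $12.93
Tennis racket $57.45: athletic equipment → 7.75% → $4.45
Pair of dumbbells (15 lb) $47.67: athletic equipment → 7.75% → $3.69
Umbrella $29.55: all other goods → 6.25% → $1.85
Wall mirror $170.77: home furniture, $125.00 or more → 8.5% → $14.52
Sleeping bag $175.93: athletic equipment → 7.75% → $13.63
Scented candle $29.67: all other goods → 6.25% → $1.85
Wall clock $23.97: all other goods → 6.25% → $1.50
Bookshelf $123.83: home furniture, under $125.00 → 2.25% → $2.79
Total tax = $12.93 + $4.45 + $3.69 + $1.85 + $14.52 + $13.63 + $1.85 + $1.50 + $2.79 = $57.21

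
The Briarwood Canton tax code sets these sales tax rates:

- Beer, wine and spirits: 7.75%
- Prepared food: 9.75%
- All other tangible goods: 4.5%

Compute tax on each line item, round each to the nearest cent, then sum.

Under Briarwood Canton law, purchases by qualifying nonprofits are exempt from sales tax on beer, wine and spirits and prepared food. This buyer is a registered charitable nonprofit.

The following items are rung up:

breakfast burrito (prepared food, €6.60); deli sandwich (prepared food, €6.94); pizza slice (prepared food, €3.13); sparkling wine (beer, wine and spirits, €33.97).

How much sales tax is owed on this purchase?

€0.00

Breakfast burrito €6.60: prepared food, buyer-exempt → 0% → €0.00
Deli sandwich €6.94: prepared food, buyer-exempt → 0% → €0.00
Pizza slice €3.13: prepared food, buyer-exempt → 0% → €0.00
Sparkling wine €33.97: beer, wine and spirits, buyer-exempt → 0% → €0.00
Total tax = €0.00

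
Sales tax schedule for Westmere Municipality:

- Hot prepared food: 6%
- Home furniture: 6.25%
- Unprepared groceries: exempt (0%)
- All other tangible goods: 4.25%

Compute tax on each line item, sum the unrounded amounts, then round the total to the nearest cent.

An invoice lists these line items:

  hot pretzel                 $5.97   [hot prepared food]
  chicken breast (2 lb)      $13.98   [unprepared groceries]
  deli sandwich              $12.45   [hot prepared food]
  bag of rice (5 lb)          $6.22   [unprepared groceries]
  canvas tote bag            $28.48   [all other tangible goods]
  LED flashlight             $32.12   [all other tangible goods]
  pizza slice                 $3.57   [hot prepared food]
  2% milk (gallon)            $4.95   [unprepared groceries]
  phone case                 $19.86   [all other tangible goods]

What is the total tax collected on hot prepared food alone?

Hot pretzel $5.97: hot prepared food → 6% → $0.3582
Deli sandwich $12.45: hot prepared food → 6% → $0.747
Pizza slice $3.57: hot prepared food → 6% → $0.2142
Tax on hot prepared food: unrounded sum = $1.3194 → $1.32

$1.32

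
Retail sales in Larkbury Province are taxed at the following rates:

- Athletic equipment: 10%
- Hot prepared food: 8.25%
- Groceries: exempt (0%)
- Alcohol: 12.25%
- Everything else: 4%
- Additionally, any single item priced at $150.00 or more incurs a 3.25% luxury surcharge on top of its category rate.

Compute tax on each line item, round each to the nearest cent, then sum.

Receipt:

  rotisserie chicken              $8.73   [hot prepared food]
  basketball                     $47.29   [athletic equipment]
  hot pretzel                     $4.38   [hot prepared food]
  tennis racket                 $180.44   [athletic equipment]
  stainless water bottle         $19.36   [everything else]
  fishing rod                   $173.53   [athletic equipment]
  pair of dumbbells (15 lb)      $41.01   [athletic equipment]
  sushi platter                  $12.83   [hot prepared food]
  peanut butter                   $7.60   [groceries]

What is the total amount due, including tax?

$553.81

Rotisserie chicken $8.73: hot prepared food → 8.25% → $0.72
Basketball $47.29: athletic equipment → 10% → $4.73
Hot pretzel $4.38: hot prepared food → 8.25% → $0.36
Tennis racket $180.44: athletic equipment → 10% + 3.25% surcharge = 13.25% → $23.91
Stainless water bottle $19.36: everything else → 4% → $0.77
Fishing rod $173.53: athletic equipment → 10% + 3.25% surcharge = 13.25% → $22.99
Pair of dumbbells (15 lb) $41.01: athletic equipment → 10% → $4.10
Sushi platter $12.83: hot prepared food → 8.25% → $1.06
Peanut butter $7.60: groceries → 0% → $0.00
Subtotal = $495.17; tax = $58.64; total due = $553.81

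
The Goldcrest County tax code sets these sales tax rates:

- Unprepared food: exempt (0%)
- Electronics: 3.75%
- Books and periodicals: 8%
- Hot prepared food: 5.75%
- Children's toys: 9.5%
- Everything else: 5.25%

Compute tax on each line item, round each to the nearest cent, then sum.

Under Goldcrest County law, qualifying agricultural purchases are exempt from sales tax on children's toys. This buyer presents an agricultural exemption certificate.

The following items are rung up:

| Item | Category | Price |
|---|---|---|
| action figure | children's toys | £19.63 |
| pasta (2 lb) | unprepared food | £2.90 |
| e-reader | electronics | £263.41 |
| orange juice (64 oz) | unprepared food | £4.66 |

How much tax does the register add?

£9.88

Action figure £19.63: children's toys, buyer-exempt → 0% → £0.00
Pasta (2 lb) £2.90: unprepared food → 0% → £0.00
E-reader £263.41: electronics → 3.75% → £9.88
Orange juice (64 oz) £4.66: unprepared food → 0% → £0.00
Total tax = £9.88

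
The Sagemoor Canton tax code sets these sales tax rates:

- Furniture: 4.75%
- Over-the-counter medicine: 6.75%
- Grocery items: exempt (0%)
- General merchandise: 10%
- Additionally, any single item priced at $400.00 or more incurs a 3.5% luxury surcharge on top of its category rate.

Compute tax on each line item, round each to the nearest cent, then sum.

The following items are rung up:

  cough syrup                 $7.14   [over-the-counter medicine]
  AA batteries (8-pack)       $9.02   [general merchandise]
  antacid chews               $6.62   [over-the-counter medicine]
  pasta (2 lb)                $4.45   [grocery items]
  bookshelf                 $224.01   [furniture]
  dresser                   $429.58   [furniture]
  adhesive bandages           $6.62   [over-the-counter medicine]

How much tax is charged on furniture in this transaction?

$46.08

Bookshelf $224.01: furniture → 4.75% → $10.64
Dresser $429.58: furniture → 4.75% + 3.5% surcharge = 8.25% → $35.44
Tax on furniture = $10.64 + $35.44 = $46.08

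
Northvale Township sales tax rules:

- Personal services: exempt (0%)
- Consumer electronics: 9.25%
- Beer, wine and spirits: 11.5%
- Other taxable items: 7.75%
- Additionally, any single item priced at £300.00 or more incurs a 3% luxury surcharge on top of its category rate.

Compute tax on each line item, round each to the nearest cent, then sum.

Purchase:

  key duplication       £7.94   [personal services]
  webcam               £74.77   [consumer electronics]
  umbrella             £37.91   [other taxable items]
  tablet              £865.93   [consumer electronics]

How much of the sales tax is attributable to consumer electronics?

Webcam £74.77: consumer electronics → 9.25% → £6.92
Tablet £865.93: consumer electronics → 9.25% + 3% surcharge = 12.25% → £106.08
Tax on consumer electronics = £6.92 + £106.08 = £113.00

£113.00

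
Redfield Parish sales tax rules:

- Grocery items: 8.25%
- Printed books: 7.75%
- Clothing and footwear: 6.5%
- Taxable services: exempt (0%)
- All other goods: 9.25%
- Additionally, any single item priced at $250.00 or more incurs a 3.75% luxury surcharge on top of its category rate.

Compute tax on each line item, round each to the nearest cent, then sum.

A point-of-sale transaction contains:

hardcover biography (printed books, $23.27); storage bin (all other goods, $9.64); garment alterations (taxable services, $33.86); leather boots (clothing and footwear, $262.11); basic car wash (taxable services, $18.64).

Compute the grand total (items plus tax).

$377.08

Hardcover biography $23.27: printed books → 7.75% → $1.80
Storage bin $9.64: all other goods → 9.25% → $0.89
Garment alterations $33.86: taxable services → 0% → $0.00
Leather boots $262.11: clothing and footwear → 6.5% + 3.75% surcharge = 10.25% → $26.87
Basic car wash $18.64: taxable services → 0% → $0.00
Subtotal = $347.52; tax = $29.56; total due = $377.08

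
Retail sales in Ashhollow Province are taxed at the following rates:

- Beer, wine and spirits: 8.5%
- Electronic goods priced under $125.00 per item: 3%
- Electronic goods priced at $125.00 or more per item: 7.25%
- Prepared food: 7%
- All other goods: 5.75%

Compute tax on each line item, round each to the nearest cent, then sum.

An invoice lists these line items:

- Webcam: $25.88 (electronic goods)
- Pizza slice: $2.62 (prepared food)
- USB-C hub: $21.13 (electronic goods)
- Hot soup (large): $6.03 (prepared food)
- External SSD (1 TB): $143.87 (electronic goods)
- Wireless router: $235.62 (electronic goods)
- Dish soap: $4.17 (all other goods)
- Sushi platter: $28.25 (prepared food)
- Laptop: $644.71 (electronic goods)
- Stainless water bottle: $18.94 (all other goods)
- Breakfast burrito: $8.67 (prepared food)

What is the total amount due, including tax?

Webcam $25.88: electronic goods, under $125.00 → 3% → $0.78
Pizza slice $2.62: prepared food → 7% → $0.18
USB-C hub $21.13: electronic goods, under $125.00 → 3% → $0.63
Hot soup (large) $6.03: prepared food → 7% → $0.42
External SSD (1 TB) $143.87: electronic goods, $125.00 or more → 7.25% → $10.43
Wireless router $235.62: electronic goods, $125.00 or more → 7.25% → $17.08
Dish soap $4.17: all other goods → 5.75% → $0.24
Sushi platter $28.25: prepared food → 7% → $1.98
Laptop $644.71: electronic goods, $125.00 or more → 7.25% → $46.74
Stainless water bottle $18.94: all other goods → 5.75% → $1.09
Breakfast burrito $8.67: prepared food → 7% → $0.61
Subtotal = $1139.89; tax = $80.18; total due = $1220.07

$1220.07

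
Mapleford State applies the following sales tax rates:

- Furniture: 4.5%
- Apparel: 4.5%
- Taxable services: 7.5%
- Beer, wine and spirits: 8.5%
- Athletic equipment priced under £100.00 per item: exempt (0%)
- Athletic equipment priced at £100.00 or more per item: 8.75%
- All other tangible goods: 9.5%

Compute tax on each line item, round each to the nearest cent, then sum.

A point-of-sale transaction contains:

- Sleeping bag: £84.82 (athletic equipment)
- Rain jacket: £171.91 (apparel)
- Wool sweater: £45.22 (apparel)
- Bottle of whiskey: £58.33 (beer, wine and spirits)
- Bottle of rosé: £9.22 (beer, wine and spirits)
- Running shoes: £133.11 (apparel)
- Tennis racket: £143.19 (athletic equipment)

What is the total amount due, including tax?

£679.83

Sleeping bag £84.82: athletic equipment, under £100.00 → 0% → £0.00
Rain jacket £171.91: apparel → 4.5% → £7.74
Wool sweater £45.22: apparel → 4.5% → £2.03
Bottle of whiskey £58.33: beer, wine and spirits → 8.5% → £4.96
Bottle of rosé £9.22: beer, wine and spirits → 8.5% → £0.78
Running shoes £133.11: apparel → 4.5% → £5.99
Tennis racket £143.19: athletic equipment, £100.00 or more → 8.75% → £12.53
Subtotal = £645.80; tax = £34.03; total due = £679.83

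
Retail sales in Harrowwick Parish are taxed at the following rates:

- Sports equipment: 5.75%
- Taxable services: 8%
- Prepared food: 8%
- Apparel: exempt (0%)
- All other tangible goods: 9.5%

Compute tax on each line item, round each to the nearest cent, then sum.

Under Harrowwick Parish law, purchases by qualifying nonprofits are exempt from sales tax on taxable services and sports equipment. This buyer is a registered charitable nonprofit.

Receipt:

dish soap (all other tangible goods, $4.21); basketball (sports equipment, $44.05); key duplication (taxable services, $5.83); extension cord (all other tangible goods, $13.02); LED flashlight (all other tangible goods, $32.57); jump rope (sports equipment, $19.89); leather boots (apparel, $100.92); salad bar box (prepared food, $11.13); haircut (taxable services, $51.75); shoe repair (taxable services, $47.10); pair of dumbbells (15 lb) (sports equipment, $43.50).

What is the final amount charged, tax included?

$379.59

Dish soap $4.21: all other tangible goods → 9.5% → $0.40
Basketball $44.05: sports equipment, buyer-exempt → 0% → $0.00
Key duplication $5.83: taxable services, buyer-exempt → 0% → $0.00
Extension cord $13.02: all other tangible goods → 9.5% → $1.24
LED flashlight $32.57: all other tangible goods → 9.5% → $3.09
Jump rope $19.89: sports equipment, buyer-exempt → 0% → $0.00
Leather boots $100.92: apparel → 0% → $0.00
Salad bar box $11.13: prepared food → 8% → $0.89
Haircut $51.75: taxable services, buyer-exempt → 0% → $0.00
Shoe repair $47.10: taxable services, buyer-exempt → 0% → $0.00
Pair of dumbbells (15 lb) $43.50: sports equipment, buyer-exempt → 0% → $0.00
Subtotal = $373.97; tax = $5.62; total due = $379.59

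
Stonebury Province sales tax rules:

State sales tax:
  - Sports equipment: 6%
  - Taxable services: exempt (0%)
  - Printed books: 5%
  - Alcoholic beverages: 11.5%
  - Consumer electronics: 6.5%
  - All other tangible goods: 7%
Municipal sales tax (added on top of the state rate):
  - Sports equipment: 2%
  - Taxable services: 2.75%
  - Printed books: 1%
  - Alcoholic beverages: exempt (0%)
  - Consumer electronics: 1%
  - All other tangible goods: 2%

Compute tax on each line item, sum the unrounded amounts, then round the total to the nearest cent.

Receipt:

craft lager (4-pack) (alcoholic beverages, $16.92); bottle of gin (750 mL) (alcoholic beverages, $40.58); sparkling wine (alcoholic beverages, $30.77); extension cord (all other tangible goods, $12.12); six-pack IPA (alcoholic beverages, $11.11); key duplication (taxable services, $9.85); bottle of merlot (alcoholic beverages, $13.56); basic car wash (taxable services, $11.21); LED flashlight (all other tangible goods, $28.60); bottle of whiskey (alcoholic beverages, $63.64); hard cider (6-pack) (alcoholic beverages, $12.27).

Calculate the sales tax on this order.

$25.96

Craft lager (4-pack) $16.92: alcoholic beverages → 11.5% + 0% municipal = 11.5% → $1.9458
Bottle of gin (750 mL) $40.58: alcoholic beverages → 11.5% + 0% municipal = 11.5% → $4.6667
Sparkling wine $30.77: alcoholic beverages → 11.5% + 0% municipal = 11.5% → $3.53855
Extension cord $12.12: all other tangible goods → 7% + 2% municipal = 9% → $1.0908
Six-pack IPA $11.11: alcoholic beverages → 11.5% + 0% municipal = 11.5% → $1.27765
Key duplication $9.85: taxable services → 0% + 2.75% municipal = 2.75% → $0.270875
Bottle of merlot $13.56: alcoholic beverages → 11.5% + 0% municipal = 11.5% → $1.5594
Basic car wash $11.21: taxable services → 0% + 2.75% municipal = 2.75% → $0.308275
LED flashlight $28.60: all other tangible goods → 7% + 2% municipal = 9% → $2.574
Bottle of whiskey $63.64: alcoholic beverages → 11.5% + 0% municipal = 11.5% → $7.3186
Hard cider (6-pack) $12.27: alcoholic beverages → 11.5% + 0% municipal = 11.5% → $1.41105
Unrounded tax sum = $25.9617 → $25.96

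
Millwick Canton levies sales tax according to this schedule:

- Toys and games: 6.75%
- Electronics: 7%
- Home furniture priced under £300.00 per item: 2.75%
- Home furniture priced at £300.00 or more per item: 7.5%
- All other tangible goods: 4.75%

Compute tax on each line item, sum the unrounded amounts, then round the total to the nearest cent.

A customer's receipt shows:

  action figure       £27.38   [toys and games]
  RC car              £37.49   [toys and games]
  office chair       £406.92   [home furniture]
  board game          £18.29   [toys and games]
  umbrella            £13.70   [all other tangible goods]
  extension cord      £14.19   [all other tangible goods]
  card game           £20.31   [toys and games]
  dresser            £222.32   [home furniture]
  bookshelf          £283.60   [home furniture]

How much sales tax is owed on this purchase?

£52.74

Action figure £27.38: toys and games → 6.75% → £1.84815
RC car £37.49: toys and games → 6.75% → £2.530575
Office chair £406.92: home furniture, £300.00 or more → 7.5% → £30.519
Board game £18.29: toys and games → 6.75% → £1.234575
Umbrella £13.70: all other tangible goods → 4.75% → £0.65075
Extension cord £14.19: all other tangible goods → 4.75% → £0.674025
Card game £20.31: toys and games → 6.75% → £1.370925
Dresser £222.32: home furniture, under £300.00 → 2.75% → £6.1138
Bookshelf £283.60: home furniture, under £300.00 → 2.75% → £7.799
Unrounded tax sum = £52.7408 → £52.74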